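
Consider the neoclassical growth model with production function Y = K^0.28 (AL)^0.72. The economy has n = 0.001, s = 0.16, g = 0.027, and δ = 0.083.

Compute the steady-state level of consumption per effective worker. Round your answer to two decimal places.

Steady state requires s·f(k) = (n + g + δ)·k, i.e. s·k^α = (n + g + δ)·k.
Dividing both sides by k: k^(1−α) = s / (n + g + δ).
k^0.72 = 0.16 / (0.001 + 0.027 + 0.083) = 0.16 / 0.111 = 1.4414
k* = 1.4414^(1/0.72) ≈ 1.6616
y* = (k*)^α = 1.6616^0.28 ≈ 1.1528
c* = (1 − s)·y* = (1 − 0.16) × 1.1528 ≈ 0.9684

c* = 0.97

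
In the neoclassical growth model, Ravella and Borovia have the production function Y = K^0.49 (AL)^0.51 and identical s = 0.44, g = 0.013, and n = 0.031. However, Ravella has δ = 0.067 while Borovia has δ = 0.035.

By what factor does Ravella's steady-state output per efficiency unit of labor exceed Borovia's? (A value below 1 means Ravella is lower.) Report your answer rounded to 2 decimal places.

Steady-state y* = [s/(n + g + δ)]^(α/(1−α)), so the ratio is [ (s_R/(n + g + δ)_R) / (s_B/(n + g + δ)_B) ]^0.9608.
s_R/(n + g + δ)_R = 0.44/0.111 = 3.9640; s_B/(n + g + δ)_B = 0.44/0.079 = 5.5696.
Ratio = (3.9640/5.5696)^0.9608 = 0.7117^0.9608 ≈ 0.7213

y*_R / y*_B ≈ 0.72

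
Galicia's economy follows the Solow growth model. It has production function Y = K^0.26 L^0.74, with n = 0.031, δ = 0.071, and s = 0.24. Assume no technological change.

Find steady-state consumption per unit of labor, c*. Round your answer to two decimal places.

Steady state requires s·f(k) = (n + δ)·k, i.e. s·k^α = (n + δ)·k.
Dividing both sides by k: k^(1−α) = s / (n + δ).
k^0.74 = 0.24 / (0.031 + 0.071) = 0.24 / 0.102 = 2.3529
k* = 2.3529^(1/0.74) ≈ 3.1781
y* = (k*)^α = 3.1781^0.26 ≈ 1.3507
c* = (1 − s)·y* = (1 − 0.24) × 1.3507 ≈ 1.0265

c* = 1.03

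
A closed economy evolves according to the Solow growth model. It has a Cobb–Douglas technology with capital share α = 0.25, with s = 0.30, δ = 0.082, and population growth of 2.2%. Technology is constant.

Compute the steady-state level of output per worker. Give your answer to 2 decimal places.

In steady state, investment equals break-even investment: s·k^α = (n + δ)·k.
Dividing both sides by k: k^(1−α) = s / (n + δ).
k^0.75 = 0.30 / (0.022 + 0.082) = 0.30 / 0.104 = 2.8846
k* = 2.8846^(1/0.75) ≈ 4.1063
y* = (k*)^α = 4.1063^0.25 ≈ 1.4235

y* = 1.42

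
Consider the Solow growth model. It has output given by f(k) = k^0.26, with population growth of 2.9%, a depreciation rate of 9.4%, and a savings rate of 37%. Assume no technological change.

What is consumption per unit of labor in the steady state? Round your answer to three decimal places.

c* ≈ 0.928

Steady state requires s·f(k) = (n + δ)·k, i.e. s·k^α = (n + δ)·k.
Dividing both sides by k: k^(1−α) = s / (n + δ).
k^0.74 = 0.37 / (0.029 + 0.094) = 0.37 / 0.123 = 3.0081
k* = 3.0081^(1/0.74) ≈ 4.4294
y* = (k*)^α = 4.4294^0.26 ≈ 1.4725
c* = (1 − s)·y* = (1 − 0.37) × 1.4725 ≈ 0.9277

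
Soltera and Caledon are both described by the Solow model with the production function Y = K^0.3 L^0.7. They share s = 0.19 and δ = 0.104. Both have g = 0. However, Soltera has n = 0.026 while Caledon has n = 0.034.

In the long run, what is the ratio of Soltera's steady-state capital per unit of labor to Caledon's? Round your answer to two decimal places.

ratio ≈ 1.09

Steady-state k* = [s/(n + δ)]^(1/(1−α)), so the ratio is [ (s_S/(n + δ)_S) / (s_C/(n + δ)_C) ]^1.4286.
s_S/(n + δ)_S = 0.19/0.130 = 1.4615; s_C/(n + δ)_C = 0.19/0.138 = 1.3768.
Ratio = (1.4615/1.3768)^1.4286 = 1.0615^1.4286 ≈ 1.0890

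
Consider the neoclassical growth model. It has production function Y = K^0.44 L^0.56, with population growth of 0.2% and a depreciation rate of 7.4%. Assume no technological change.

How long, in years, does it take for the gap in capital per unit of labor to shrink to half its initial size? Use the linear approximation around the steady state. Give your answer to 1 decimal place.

t_½ ≈ 16.3 years

Near the steady state the convergence rate is λ = (1 − α)(n + δ).
λ = (1 − 0.44) × 0.076 = 0.56 × 0.076 = 0.04256
Half-life = ln 2 / λ = 0.6931 / 0.04256 ≈ 16.29 years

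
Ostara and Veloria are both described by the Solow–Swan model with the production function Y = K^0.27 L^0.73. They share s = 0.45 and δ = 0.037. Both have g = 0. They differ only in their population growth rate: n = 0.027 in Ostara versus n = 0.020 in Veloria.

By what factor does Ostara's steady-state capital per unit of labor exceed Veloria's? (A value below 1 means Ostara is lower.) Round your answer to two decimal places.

ratio ≈ 0.85

Steady-state k* = [s/(n + δ)]^(1/(1−α)), so the ratio is [ (s_O/(n + δ)_O) / (s_V/(n + δ)_V) ]^1.3699.
s_O/(n + δ)_O = 0.45/0.064 = 7.0313; s_V/(n + δ)_V = 0.45/0.057 = 7.8947.
Ratio = (7.0313/7.8947)^1.3699 = 0.8906^1.3699 ≈ 0.8532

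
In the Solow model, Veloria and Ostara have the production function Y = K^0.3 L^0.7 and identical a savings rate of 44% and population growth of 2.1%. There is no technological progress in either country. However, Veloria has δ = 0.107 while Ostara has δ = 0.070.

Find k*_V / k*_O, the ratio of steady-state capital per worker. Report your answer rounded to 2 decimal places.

ratio ≈ 0.61

Steady-state k* = [s/(n + δ)]^(1/(1−α)), so the ratio is [ (s_V/(n + δ)_V) / (s_O/(n + δ)_O) ]^1.4286.
s_V/(n + δ)_V = 0.44/0.128 = 3.4375; s_O/(n + δ)_O = 0.44/0.091 = 4.8352.
Ratio = (3.4375/4.8352)^1.4286 = 0.7109^1.4286 ≈ 0.6142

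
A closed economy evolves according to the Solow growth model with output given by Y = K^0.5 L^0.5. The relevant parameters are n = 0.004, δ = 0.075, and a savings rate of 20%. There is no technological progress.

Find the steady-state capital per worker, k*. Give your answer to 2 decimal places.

k* ≈ 6.41

In steady state, investment equals break-even investment: s·k^α = (n + δ)·k.
Dividing both sides by k: k^(1−α) = s / (n + δ).
k^0.5 = 0.20 / (0.004 + 0.075) = 0.20 / 0.079 = 2.5316
k* = 2.5316^(1/0.5) ≈ 6.4090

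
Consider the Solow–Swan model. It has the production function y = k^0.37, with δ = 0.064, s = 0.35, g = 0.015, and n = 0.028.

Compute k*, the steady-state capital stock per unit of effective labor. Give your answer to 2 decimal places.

k* ≈ 6.56

At the steady state, Δk = 0, so s·k^α = (n + g + δ)·k.
Dividing both sides by k: k^(1−α) = s / (n + g + δ).
k^0.63 = 0.35 / (0.028 + 0.015 + 0.064) = 0.35 / 0.107 = 3.2710
k* = 3.2710^(1/0.63) ≈ 6.5607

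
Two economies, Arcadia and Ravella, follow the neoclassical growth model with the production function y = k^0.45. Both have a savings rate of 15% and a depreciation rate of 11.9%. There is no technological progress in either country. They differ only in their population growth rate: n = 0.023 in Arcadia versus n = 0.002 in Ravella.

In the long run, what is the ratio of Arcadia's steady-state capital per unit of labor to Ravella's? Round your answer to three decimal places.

Steady-state k* = [s/(n + δ)]^(1/(1−α)), so the ratio is [ (s_A/(n + δ)_A) / (s_R/(n + δ)_R) ]^1.8182.
s_A/(n + δ)_A = 0.15/0.142 = 1.0563; s_R/(n + δ)_R = 0.15/0.121 = 1.2397.
Ratio = (1.0563/1.2397)^1.8182 = 0.8521^1.8182 ≈ 0.7475

k*_A / k*_R ≈ 0.748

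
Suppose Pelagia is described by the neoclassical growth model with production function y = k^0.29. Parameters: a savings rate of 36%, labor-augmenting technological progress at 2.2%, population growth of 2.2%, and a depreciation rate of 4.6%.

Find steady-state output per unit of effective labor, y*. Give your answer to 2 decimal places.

y* = 1.76

At the steady state, Δk = 0, so s·k^α = (n + g + δ)·k.
Dividing both sides by k: k^(1−α) = s / (n + g + δ).
k^0.71 = 0.36 / (0.022 + 0.022 + 0.046) = 0.36 / 0.090 = 4.0000
k* = 4.0000^(1/0.71) ≈ 7.0465
y* = (k*)^α = 7.0465^0.29 ≈ 1.7616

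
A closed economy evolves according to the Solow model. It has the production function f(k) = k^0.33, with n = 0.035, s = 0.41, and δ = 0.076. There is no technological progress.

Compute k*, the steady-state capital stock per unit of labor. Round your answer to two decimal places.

k* = 7.03

In steady state, investment equals break-even investment: s·k^α = (n + δ)·k.
Rearranging, k^(1−α) = s / (n + δ).
k^0.67 = 0.41 / (0.035 + 0.076) = 0.41 / 0.111 = 3.6937
k* = 3.6937^(1/0.67) ≈ 7.0300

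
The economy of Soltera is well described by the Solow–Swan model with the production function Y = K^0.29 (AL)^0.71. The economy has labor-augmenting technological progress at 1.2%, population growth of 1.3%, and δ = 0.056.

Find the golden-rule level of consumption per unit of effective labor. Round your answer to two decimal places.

c_gold ≈ 1.20

At the golden rule, f'(k) = n + g + δ, so α·k^(α−1) = n + g + δ and k_gold = (α/(n + g + δ))^(1/(1−α)).
k_gold = (0.29/0.081)^(1/0.71) = 3.5802^1.4085 ≈ 6.0281
c_gold = f(k_gold) − (n + g + δ)·k_gold = 1.6837 − 0.081×6.0281 ≈ 1.1954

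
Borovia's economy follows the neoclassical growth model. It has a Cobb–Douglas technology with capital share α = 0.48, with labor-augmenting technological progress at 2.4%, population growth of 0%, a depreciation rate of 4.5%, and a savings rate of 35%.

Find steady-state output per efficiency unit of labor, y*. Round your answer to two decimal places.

y* ≈ 4.48

Steady state requires s·f(k) = (n + g + δ)·k, i.e. s·k^α = (n + g + δ)·k.
Rearranging, k^(1−α) = s / (n + g + δ).
k^0.52 = 0.35 / (0.000 + 0.024 + 0.045) = 0.35 / 0.069 = 5.0725
k* = 5.0725^(1/0.52) ≈ 22.7089
y* = (k*)^α = 22.7089^0.48 ≈ 4.4769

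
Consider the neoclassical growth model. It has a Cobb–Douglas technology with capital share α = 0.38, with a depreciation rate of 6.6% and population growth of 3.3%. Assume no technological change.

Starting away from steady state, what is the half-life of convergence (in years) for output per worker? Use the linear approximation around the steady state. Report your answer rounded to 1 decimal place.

Near the steady state the convergence rate is λ = (1 − α)(n + δ).
λ = (1 − 0.38) × 0.099 = 0.62 × 0.099 = 0.06138
Half-life = ln 2 / λ = 0.6931 / 0.06138 ≈ 11.29 years

t_½ ≈ 11.3 years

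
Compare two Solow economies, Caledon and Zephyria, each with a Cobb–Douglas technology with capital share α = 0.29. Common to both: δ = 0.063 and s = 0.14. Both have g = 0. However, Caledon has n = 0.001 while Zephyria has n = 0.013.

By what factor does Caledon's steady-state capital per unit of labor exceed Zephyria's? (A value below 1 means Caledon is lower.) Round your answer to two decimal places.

k*_C / k*_Z ≈ 1.27

Steady-state k* = [s/(n + δ)]^(1/(1−α)), so the ratio is [ (s_C/(n + δ)_C) / (s_Z/(n + δ)_Z) ]^1.4085.
s_C/(n + δ)_C = 0.14/0.064 = 2.1875; s_Z/(n + δ)_Z = 0.14/0.076 = 1.8421.
Ratio = (2.1875/1.8421)^1.4085 = 1.1875^1.4085 ≈ 1.2739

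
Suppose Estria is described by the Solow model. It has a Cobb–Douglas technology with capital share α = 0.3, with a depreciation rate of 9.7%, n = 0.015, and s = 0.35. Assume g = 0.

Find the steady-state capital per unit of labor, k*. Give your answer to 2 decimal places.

k* = 5.09

In steady state, investment equals break-even investment: s·k^α = (n + δ)·k.
Rearranging, k^(1−α) = s / (n + δ).
k^0.7 = 0.35 / (0.015 + 0.097) = 0.35 / 0.112 = 3.1250
k* = 3.1250^(1/0.7) ≈ 5.0925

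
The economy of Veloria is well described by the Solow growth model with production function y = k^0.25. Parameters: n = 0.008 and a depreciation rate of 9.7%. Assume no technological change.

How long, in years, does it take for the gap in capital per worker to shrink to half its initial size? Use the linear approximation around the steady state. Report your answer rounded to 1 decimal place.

Near the steady state the convergence rate is λ = (1 − α)(n + δ).
λ = (1 − 0.25) × 0.105 = 0.75 × 0.105 = 0.07875
Half-life = ln 2 / λ = 0.6931 / 0.07875 ≈ 8.80 years

t_½ ≈ 8.8 years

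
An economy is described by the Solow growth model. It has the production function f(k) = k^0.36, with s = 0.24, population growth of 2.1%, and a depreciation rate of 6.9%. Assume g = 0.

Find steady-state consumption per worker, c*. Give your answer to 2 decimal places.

Steady state requires s·f(k) = (n + δ)·k, i.e. s·k^α = (n + δ)·k.
Rearranging, k^(1−α) = s / (n + δ).
k^0.64 = 0.24 / (0.021 + 0.069) = 0.24 / 0.090 = 2.6667
k* = 2.6667^(1/0.64) ≈ 4.6300
y* = (k*)^α = 4.6300^0.36 ≈ 1.7362
c* = (1 − s)·y* = (1 − 0.24) × 1.7362 ≈ 1.3195

c* ≈ 1.32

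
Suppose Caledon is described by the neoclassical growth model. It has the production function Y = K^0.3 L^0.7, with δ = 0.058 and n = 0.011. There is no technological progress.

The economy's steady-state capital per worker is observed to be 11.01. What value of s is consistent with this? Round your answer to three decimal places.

In steady state, investment equals break-even investment: s·k^α = (n + δ)·k.
So s / (n + δ) = (k*)^(1−α) = 11.01^0.7 = 5.3611.
Therefore s = 5.3611 × (n + δ) = 5.3611 × 0.069 = 0.3699.

s ≈ 0.370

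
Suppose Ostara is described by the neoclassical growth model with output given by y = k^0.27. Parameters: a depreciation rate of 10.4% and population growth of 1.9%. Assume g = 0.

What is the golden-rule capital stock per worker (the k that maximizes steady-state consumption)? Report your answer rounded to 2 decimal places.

k_gold ≈ 2.94

The golden rule sets f'(k) = n + δ, i.e. α·k^(α−1) = n + δ.
So k^(1−α) = α / (n + δ) = 0.27 / 0.123 = 2.1951.
k_gold = 2.1951^(1/0.73) ≈ 2.9359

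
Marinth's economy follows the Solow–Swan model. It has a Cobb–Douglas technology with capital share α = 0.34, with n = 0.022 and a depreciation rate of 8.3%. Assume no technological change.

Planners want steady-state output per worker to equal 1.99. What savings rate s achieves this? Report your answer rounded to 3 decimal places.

Steady state requires s·f(k) = (n + δ)·k, i.e. s·k^α = (n + δ)·k.
Since y* = [s/(n + δ)]^(α/(1−α)), we have s/(n + δ) = (y*)^((1−α)/α) = 1.99^1.9412 = 3.8031.
Therefore s = 3.8031 × (n + δ) = 3.8031 × 0.105 = 0.3993.

s ≈ 0.399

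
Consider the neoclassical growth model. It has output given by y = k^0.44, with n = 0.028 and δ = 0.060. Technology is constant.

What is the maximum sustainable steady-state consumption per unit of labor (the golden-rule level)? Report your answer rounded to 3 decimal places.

At the golden rule, f'(k) = n + δ, so α·k^(α−1) = n + δ and k_gold = (α/(n + δ))^(1/(1−α)).
k_gold = (0.44/0.088)^(1/0.56) = 5.0000^1.7857 ≈ 17.7072
c_gold = f(k_gold) − (n + δ)·k_gold = 3.5415 − 0.088×17.7072 ≈ 1.9833

c_gold ≈ 1.983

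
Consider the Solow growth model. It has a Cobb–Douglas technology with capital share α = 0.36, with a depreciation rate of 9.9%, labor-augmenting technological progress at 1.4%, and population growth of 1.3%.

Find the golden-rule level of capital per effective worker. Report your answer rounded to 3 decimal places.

The golden rule sets f'(k) = n + g + δ, i.e. α·k^(α−1) = n + g + δ.
So k^(1−α) = α / (n + g + δ) = 0.36 / 0.126 = 2.8571.
k_gold = 2.8571^(1/0.64) ≈ 5.1568

k_gold ≈ 5.157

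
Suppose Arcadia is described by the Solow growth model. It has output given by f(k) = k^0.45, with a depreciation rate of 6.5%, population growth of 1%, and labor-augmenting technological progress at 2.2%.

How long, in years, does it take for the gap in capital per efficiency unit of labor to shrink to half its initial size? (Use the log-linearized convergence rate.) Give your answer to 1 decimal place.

Near the steady state the convergence rate is λ = (1 − α)(n + g + δ).
λ = (1 − 0.45) × 0.097 = 0.55 × 0.097 = 0.05335
Half-life = ln 2 / λ = 0.6931 / 0.05335 ≈ 12.99 years

half-life ≈ 13.0 years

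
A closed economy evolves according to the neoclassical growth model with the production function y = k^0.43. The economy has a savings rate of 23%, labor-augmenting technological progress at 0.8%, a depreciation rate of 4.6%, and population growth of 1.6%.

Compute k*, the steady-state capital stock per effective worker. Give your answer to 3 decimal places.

At the steady state, Δk = 0, so s·k^α = (n + g + δ)·k.
Rearranging, k^(1−α) = s / (n + g + δ).
k^0.57 = 0.23 / (0.016 + 0.008 + 0.046) = 0.23 / 0.070 = 3.2857
k* = 3.2857^(1/0.57) ≈ 8.0606

k* ≈ 8.061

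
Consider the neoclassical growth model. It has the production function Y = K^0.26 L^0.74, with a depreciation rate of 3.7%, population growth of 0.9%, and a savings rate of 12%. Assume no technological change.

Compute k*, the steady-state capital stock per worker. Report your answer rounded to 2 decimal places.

In steady state, investment equals break-even investment: s·k^α = (n + δ)·k.
Dividing both sides by k: k^(1−α) = s / (n + δ).
k^0.74 = 0.12 / (0.009 + 0.037) = 0.12 / 0.046 = 2.6087
k* = 2.6087^(1/0.74) ≈ 3.6537

k* = 3.65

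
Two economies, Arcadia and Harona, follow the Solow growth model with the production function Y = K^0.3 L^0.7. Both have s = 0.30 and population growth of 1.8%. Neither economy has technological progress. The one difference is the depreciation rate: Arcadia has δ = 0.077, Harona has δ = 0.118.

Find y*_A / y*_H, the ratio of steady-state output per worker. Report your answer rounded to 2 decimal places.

ratio ≈ 1.17

Steady-state y* = [s/(n + δ)]^(α/(1−α)), so the ratio is [ (s_A/(n + δ)_A) / (s_H/(n + δ)_H) ]^0.4286.
s_A/(n + δ)_A = 0.30/0.095 = 3.1579; s_H/(n + δ)_H = 0.30/0.136 = 2.2059.
Ratio = (3.1579/2.2059)^0.4286 = 1.4316^0.4286 ≈ 1.1662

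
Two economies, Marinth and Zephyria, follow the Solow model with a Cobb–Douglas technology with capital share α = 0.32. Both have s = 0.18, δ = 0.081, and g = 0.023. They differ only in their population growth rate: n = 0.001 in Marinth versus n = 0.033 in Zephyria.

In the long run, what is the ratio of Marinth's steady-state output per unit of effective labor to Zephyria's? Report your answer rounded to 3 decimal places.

Steady-state y* = [s/(n + g + δ)]^(α/(1−α)), so the ratio is [ (s_M/(n + g + δ)_M) / (s_Z/(n + g + δ)_Z) ]^0.4706.
s_M/(n + g + δ)_M = 0.18/0.105 = 1.7143; s_Z/(n + g + δ)_Z = 0.18/0.137 = 1.3139.
Ratio = (1.7143/1.3139)^0.4706 = 1.3047^0.4706 ≈ 1.1333

y*_M / y*_Z ≈ 1.133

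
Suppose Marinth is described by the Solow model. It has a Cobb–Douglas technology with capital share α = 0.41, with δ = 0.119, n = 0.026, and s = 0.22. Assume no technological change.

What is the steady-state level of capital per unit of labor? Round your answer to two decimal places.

k* ≈ 2.03

At the steady state, Δk = 0, so s·k^α = (n + δ)·k.
Dividing both sides by k: k^(1−α) = s / (n + δ).
k^0.59 = 0.22 / (0.026 + 0.119) = 0.22 / 0.145 = 1.5172
k* = 1.5172^(1/0.59) ≈ 2.0270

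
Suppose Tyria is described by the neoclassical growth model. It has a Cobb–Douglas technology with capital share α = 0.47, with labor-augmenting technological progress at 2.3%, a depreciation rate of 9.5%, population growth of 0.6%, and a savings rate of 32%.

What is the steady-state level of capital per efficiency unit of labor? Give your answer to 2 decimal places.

Steady state requires s·f(k) = (n + g + δ)·k, i.e. s·k^α = (n + g + δ)·k.
Rearranging, k^(1−α) = s / (n + g + δ).
k^0.53 = 0.32 / (0.006 + 0.023 + 0.095) = 0.32 / 0.124 = 2.5806
k* = 2.5806^(1/0.53) ≈ 5.9818

k* = 5.98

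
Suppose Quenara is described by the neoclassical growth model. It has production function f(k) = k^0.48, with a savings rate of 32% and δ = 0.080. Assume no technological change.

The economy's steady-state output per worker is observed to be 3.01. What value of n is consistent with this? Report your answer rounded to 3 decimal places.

At the steady state, Δk = 0, so s·k^α = (n + δ)·k.
Since y* = [s/(n + δ)]^(α/(1−α)), we have s/(n + δ) = (y*)^((1−α)/α) = 3.01^1.0833 = 3.2994.
Therefore n + δ = s / 3.2994 = 0.32 / 3.2994 = 0.0970, so n = 0.0970 − 0.080 = 0.0170.

n ≈ 0.017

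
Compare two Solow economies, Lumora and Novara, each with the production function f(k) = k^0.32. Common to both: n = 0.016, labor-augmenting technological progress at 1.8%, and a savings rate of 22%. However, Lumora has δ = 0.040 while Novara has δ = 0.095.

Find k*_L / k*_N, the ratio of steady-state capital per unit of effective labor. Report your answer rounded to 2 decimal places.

ratio ≈ 2.26

Steady-state k* = [s/(n + g + δ)]^(1/(1−α)), so the ratio is [ (s_L/(n + g + δ)_L) / (s_N/(n + g + δ)_N) ]^1.4706.
s_L/(n + g + δ)_L = 0.22/0.074 = 2.9730; s_N/(n + g + δ)_N = 0.22/0.129 = 1.7054.
Ratio = (2.9730/1.7054)^1.4706 = 1.7433^1.4706 ≈ 2.2644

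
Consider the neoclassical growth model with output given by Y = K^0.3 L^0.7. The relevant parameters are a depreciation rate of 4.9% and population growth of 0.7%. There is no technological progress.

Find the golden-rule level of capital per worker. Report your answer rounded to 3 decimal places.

k_gold ≈ 10.998

The golden rule sets f'(k) = n + δ, i.e. α·k^(α−1) = n + δ.
So k^(1−α) = α / (n + δ) = 0.3 / 0.056 = 5.3571.
k_gold = 5.3571^(1/0.7) ≈ 10.9984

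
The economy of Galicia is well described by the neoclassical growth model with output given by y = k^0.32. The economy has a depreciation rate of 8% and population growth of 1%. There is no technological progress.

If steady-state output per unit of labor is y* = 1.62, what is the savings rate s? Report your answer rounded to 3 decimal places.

In steady state, investment equals break-even investment: s·k^α = (n + δ)·k.
Since y* = [s/(n + δ)]^(α/(1−α)), we have s/(n + δ) = (y*)^((1−α)/α) = 1.62^2.125 = 2.7875.
Therefore s = 2.7875 × (n + δ) = 2.7875 × 0.090 = 0.2509.

s ≈ 0.251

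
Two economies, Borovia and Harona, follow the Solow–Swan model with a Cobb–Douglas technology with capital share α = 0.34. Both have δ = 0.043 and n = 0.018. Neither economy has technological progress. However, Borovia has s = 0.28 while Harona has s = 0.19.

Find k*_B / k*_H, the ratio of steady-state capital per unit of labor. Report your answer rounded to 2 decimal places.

ratio ≈ 1.80

Steady-state k* = [s/(n + δ)]^(1/(1−α)), so the ratio is [ (s_B/(n + δ)_B) / (s_H/(n + δ)_H) ]^1.5152.
s_B/(n + δ)_B = 0.28/0.061 = 4.5902; s_H/(n + δ)_H = 0.19/0.061 = 3.1148.
Ratio = (4.5902/3.1148)^1.5152 = 1.4737^1.5152 ≈ 1.7996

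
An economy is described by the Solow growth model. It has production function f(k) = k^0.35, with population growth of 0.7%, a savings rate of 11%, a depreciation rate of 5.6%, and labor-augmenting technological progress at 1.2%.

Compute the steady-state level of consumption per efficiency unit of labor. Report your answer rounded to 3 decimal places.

c* = 1.094

At the steady state, Δk = 0, so s·k^α = (n + g + δ)·k.
Dividing both sides by k: k^(1−α) = s / (n + g + δ).
k^0.65 = 0.11 / (0.007 + 0.012 + 0.056) = 0.11 / 0.075 = 1.4667
k* = 1.4667^(1/0.65) ≈ 1.8026
y* = (k*)^α = 1.8026^0.35 ≈ 1.2290
c* = (1 − s)·y* = (1 − 0.11) × 1.2290 ≈ 1.0938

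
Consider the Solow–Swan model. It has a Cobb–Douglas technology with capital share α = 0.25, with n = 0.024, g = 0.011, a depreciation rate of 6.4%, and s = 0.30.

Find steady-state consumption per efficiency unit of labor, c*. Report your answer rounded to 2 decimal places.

c* = 1.01

In steady state, investment equals break-even investment: s·k^α = (n + g + δ)·k.
Rearranging, k^(1−α) = s / (n + g + δ).
k^0.75 = 0.30 / (0.024 + 0.011 + 0.064) = 0.30 / 0.099 = 3.0303
k* = 3.0303^(1/0.75) ≈ 4.3851
y* = (k*)^α = 4.3851^0.25 ≈ 1.4471
c* = (1 − s)·y* = (1 − 0.30) × 1.4471 ≈ 1.0130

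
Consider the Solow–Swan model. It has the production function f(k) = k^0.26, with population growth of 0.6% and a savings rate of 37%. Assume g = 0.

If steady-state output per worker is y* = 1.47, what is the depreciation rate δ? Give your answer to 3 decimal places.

In steady state, investment equals break-even investment: s·k^α = (n + δ)·k.
Since y* = [s/(n + δ)]^(α/(1−α)), we have s/(n + δ) = (y*)^((1−α)/α) = 1.47^2.8462 = 2.9938.
Therefore n + δ = s / 2.9938 = 0.37 / 2.9938 = 0.1236, so δ = 0.1236 − 0.006 = 0.1176.

δ ≈ 0.118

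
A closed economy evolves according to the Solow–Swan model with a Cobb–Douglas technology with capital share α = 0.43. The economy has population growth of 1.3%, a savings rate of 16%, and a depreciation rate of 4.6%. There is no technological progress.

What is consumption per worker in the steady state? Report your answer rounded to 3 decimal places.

At the steady state, Δk = 0, so s·k^α = (n + δ)·k.
Dividing both sides by k: k^(1−α) = s / (n + δ).
k^0.57 = 0.16 / (0.013 + 0.046) = 0.16 / 0.059 = 2.7119
k* = 2.7119^(1/0.57) ≈ 5.7561
y* = (k*)^α = 5.7561^0.43 ≈ 2.1225
c* = (1 − s)·y* = (1 − 0.16) × 2.1225 ≈ 1.7829

c* = 1.783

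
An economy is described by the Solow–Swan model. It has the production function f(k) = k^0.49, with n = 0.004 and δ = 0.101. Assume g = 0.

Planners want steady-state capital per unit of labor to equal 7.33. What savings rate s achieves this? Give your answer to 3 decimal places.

Steady state requires s·f(k) = (n + δ)·k, i.e. s·k^α = (n + δ)·k.
So s / (n + δ) = (k*)^(1−α) = 7.33^0.51 = 2.7619.
Therefore s = 2.7619 × (n + δ) = 2.7619 × 0.105 = 0.2900.

s ≈ 0.290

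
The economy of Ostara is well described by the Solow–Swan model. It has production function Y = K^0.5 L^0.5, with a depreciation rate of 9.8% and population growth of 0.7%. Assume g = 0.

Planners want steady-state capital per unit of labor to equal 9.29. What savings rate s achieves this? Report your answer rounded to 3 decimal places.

s ≈ 0.320

In steady state, investment equals break-even investment: s·k^α = (n + δ)·k.
So s / (n + δ) = (k*)^(1−α) = 9.29^0.5 = 3.0480.
Therefore s = 3.0480 × (n + δ) = 3.0480 × 0.105 = 0.3200.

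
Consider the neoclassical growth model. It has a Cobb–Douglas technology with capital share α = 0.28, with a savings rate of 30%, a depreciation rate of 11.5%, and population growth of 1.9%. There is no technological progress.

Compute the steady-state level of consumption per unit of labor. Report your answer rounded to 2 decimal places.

Steady state requires s·f(k) = (n + δ)·k, i.e. s·k^α = (n + δ)·k.
Rearranging, k^(1−α) = s / (n + δ).
k^0.72 = 0.30 / (0.019 + 0.115) = 0.30 / 0.134 = 2.2388
k* = 2.2388^(1/0.72) ≈ 3.0629
y* = (k*)^α = 3.0629^0.28 ≈ 1.3681
c* = (1 − s)·y* = (1 − 0.30) × 1.3681 ≈ 0.9577

c* ≈ 0.96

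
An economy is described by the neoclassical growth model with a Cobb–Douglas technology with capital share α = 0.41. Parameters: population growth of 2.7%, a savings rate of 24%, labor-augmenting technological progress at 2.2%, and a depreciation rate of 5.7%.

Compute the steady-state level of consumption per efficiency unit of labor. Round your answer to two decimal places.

c* ≈ 1.34

In steady state, investment equals break-even investment: s·k^α = (n + g + δ)·k.
Dividing both sides by k: k^(1−α) = s / (n + g + δ).
k^0.59 = 0.24 / (0.027 + 0.022 + 0.057) = 0.24 / 0.106 = 2.2642
k* = 2.2642^(1/0.59) ≈ 3.9953
y* = (k*)^α = 3.9953^0.41 ≈ 1.7646
c* = (1 − s)·y* = (1 − 0.24) × 1.7646 ≈ 1.3411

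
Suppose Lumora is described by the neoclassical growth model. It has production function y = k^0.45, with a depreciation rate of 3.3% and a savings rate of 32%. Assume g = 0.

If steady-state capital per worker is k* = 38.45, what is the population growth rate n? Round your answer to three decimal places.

n ≈ 0.010

At the steady state, Δk = 0, so s·k^α = (n + δ)·k.
So s / (n + δ) = (k*)^(1−α) = 38.45^0.55 = 7.4421.
Therefore n + δ = s / 7.4421 = 0.32 / 7.4421 = 0.0430, so n = 0.0430 − 0.033 = 0.0100.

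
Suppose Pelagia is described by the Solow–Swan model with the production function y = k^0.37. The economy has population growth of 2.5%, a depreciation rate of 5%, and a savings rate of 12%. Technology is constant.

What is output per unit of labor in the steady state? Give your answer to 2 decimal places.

At the steady state, Δk = 0, so s·k^α = (n + δ)·k.
Rearranging, k^(1−α) = s / (n + δ).
k^0.63 = 0.12 / (0.025 + 0.050) = 0.12 / 0.075 = 1.6000
k* = 1.6000^(1/0.63) ≈ 2.1086
y* = (k*)^α = 2.1086^0.37 ≈ 1.3179

y* = 1.32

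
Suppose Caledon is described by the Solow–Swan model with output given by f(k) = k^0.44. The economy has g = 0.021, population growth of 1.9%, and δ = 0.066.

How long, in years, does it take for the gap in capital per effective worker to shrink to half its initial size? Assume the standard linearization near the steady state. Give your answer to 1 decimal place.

Near the steady state the convergence rate is λ = (1 − α)(n + g + δ).
λ = (1 − 0.44) × 0.106 = 0.56 × 0.106 = 0.05936
Half-life = ln 2 / λ = 0.6931 / 0.05936 ≈ 11.68 years

half-life ≈ 11.7 years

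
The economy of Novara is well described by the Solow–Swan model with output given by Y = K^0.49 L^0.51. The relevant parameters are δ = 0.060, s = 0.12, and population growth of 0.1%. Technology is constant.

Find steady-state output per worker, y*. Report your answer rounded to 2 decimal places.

y* ≈ 1.92

At the steady state, Δk = 0, so s·k^α = (n + δ)·k.
Dividing both sides by k: k^(1−α) = s / (n + δ).
k^0.51 = 0.12 / (0.001 + 0.060) = 0.12 / 0.061 = 1.9672
k* = 1.9672^(1/0.51) ≈ 3.7685
y* = (k*)^α = 3.7685^0.49 ≈ 1.9157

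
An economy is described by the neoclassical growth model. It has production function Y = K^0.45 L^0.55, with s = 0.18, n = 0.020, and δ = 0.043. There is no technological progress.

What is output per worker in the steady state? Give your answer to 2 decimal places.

y* ≈ 2.36

At the steady state, Δk = 0, so s·k^α = (n + δ)·k.
Dividing both sides by k: k^(1−α) = s / (n + δ).
k^0.55 = 0.18 / (0.020 + 0.043) = 0.18 / 0.063 = 2.8571
k* = 2.8571^(1/0.55) ≈ 6.7446
y* = (k*)^α = 6.7446^0.45 ≈ 2.3606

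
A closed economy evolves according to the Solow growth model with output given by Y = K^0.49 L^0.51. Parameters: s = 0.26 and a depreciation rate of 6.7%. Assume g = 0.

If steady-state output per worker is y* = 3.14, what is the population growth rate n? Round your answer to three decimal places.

Steady state requires s·f(k) = (n + δ)·k, i.e. s·k^α = (n + δ)·k.
Since y* = [s/(n + δ)]^(α/(1−α)), we have s/(n + δ) = (y*)^((1−α)/α) = 3.14^1.0408 = 3.2901.
Therefore n + δ = s / 3.2901 = 0.26 / 3.2901 = 0.0790, so n = 0.0790 − 0.067 = 0.0120.

n ≈ 0.012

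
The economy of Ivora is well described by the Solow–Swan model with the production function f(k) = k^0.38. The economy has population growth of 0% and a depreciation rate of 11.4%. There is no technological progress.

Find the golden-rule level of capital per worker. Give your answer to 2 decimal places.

The golden rule sets f'(k) = n + δ, i.e. α·k^(α−1) = n + δ.
So k^(1−α) = α / (n + δ) = 0.38 / 0.114 = 3.3333.
k_gold = 3.3333^(1/0.62) ≈ 6.9718

k_gold ≈ 6.97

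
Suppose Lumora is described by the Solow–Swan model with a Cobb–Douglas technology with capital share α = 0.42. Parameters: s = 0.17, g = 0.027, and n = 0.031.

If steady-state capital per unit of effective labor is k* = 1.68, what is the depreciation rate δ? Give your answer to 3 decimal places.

δ ≈ 0.068

In steady state, investment equals break-even investment: s·k^α = (n + g + δ)·k.
So s / (n + g + δ) = (k*)^(1−α) = 1.68^0.58 = 1.3511.
Therefore n + g + δ = s / 1.3511 = 0.17 / 1.3511 = 0.1258, so δ = 0.1258 − 0.058 = 0.0678.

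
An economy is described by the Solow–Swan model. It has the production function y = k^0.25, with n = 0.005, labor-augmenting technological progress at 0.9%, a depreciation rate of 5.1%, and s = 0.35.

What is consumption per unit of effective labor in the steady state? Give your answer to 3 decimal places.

In steady state, investment equals break-even investment: s·k^α = (n + g + δ)·k.
Dividing both sides by k: k^(1−α) = s / (n + g + δ).
k^0.75 = 0.35 / (0.005 + 0.009 + 0.051) = 0.35 / 0.065 = 5.3846
k* = 5.3846^(1/0.75) ≈ 9.4378
y* = (k*)^α = 9.4378^0.25 ≈ 1.7527
c* = (1 − s)·y* = (1 − 0.35) × 1.7527 ≈ 1.1393

c* = 1.139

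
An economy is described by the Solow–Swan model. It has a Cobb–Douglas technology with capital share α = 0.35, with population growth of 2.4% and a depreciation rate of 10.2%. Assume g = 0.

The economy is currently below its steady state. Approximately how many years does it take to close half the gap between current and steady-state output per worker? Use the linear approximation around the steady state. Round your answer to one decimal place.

t_½ ≈ 8.5 years

Near the steady state the convergence rate is λ = (1 − α)(n + δ).
λ = (1 − 0.35) × 0.126 = 0.65 × 0.126 = 0.0819
Half-life = ln 2 / λ = 0.6931 / 0.0819 ≈ 8.46 years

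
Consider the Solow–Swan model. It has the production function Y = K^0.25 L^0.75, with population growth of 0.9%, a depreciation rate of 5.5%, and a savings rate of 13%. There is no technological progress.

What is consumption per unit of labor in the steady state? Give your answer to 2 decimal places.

c* = 1.10

In steady state, investment equals break-even investment: s·k^α = (n + δ)·k.
Dividing both sides by k: k^(1−α) = s / (n + δ).
k^0.75 = 0.13 / (0.009 + 0.055) = 0.13 / 0.064 = 2.0313
k* = 2.0313^(1/0.75) ≈ 2.5726
y* = (k*)^α = 2.5726^0.25 ≈ 1.2665
c* = (1 − s)·y* = (1 − 0.13) × 1.2665 ≈ 1.1019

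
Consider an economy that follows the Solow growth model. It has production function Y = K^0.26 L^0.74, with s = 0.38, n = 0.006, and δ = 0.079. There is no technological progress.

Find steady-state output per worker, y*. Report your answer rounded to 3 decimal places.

y* ≈ 1.692

At the steady state, Δk = 0, so s·k^α = (n + δ)·k.
Dividing both sides by k: k^(1−α) = s / (n + δ).
k^0.74 = 0.38 / (0.006 + 0.079) = 0.38 / 0.085 = 4.4706
k* = 4.4706^(1/0.74) ≈ 7.5661
y* = (k*)^α = 7.5661^0.26 ≈ 1.6924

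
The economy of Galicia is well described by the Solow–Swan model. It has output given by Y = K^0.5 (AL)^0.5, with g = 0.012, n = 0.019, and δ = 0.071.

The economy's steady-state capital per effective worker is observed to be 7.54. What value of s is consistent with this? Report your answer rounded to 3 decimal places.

s ≈ 0.280

Steady state requires s·f(k) = (n + g + δ)·k, i.e. s·k^α = (n + g + δ)·k.
So s / (n + g + δ) = (k*)^(1−α) = 7.54^0.5 = 2.7459.
Therefore s = 2.7459 × (n + g + δ) = 2.7459 × 0.102 = 0.2801.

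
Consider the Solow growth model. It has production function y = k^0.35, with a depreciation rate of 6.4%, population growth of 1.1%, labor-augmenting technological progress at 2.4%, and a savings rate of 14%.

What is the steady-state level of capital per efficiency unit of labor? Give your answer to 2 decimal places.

k* = 1.70

Steady state requires s·f(k) = (n + g + δ)·k, i.e. s·k^α = (n + g + δ)·k.
Dividing both sides by k: k^(1−α) = s / (n + g + δ).
k^0.65 = 0.14 / (0.011 + 0.024 + 0.064) = 0.14 / 0.099 = 1.4141
k* = 1.4141^(1/0.65) ≈ 1.7042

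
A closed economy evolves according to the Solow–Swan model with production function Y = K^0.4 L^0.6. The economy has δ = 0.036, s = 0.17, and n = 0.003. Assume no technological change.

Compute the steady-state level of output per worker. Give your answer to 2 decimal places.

y* ≈ 2.67

Steady state requires s·f(k) = (n + δ)·k, i.e. s·k^α = (n + δ)·k.
Dividing both sides by k: k^(1−α) = s / (n + δ).
k^0.6 = 0.17 / (0.003 + 0.036) = 0.17 / 0.039 = 4.3590
k* = 4.3590^(1/0.6) ≈ 11.6317
y* = (k*)^α = 11.6317^0.4 ≈ 2.6684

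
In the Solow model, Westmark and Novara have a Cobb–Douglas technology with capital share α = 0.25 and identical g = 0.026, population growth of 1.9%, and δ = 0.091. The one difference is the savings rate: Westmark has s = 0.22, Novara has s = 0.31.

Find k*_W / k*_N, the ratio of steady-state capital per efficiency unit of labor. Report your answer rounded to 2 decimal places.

k*_W / k*_N ≈ 0.63

Steady-state k* = [s/(n + g + δ)]^(1/(1−α)), so the ratio is [ (s_W/(n + g + δ)_W) / (s_N/(n + g + δ)_N) ]^1.3333.
s_W/(n + g + δ)_W = 0.22/0.136 = 1.6176; s_N/(n + g + δ)_N = 0.31/0.136 = 2.2794.
Ratio = (1.6176/2.2794)^1.3333 = 0.7097^1.3333 ≈ 0.6331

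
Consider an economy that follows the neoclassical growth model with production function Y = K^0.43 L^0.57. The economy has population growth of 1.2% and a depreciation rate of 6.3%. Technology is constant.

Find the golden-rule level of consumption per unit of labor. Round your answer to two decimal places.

c_gold ≈ 2.13

At the golden rule, f'(k) = n + δ, so α·k^(α−1) = n + δ and k_gold = (α/(n + δ))^(1/(1−α)).
k_gold = (0.43/0.075)^(1/0.57) = 5.7333^1.7544 ≈ 21.4065
c_gold = f(k_gold) − (n + δ)·k_gold = 3.7337 − 0.075×21.4065 ≈ 2.1282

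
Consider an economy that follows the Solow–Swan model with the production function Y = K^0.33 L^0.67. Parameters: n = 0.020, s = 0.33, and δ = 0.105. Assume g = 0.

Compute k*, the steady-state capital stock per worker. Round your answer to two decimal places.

In steady state, investment equals break-even investment: s·k^α = (n + δ)·k.
Dividing both sides by k: k^(1−α) = s / (n + δ).
k^0.67 = 0.33 / (0.020 + 0.105) = 0.33 / 0.125 = 2.6400
k* = 2.6400^(1/0.67) ≈ 4.2585

k* = 4.26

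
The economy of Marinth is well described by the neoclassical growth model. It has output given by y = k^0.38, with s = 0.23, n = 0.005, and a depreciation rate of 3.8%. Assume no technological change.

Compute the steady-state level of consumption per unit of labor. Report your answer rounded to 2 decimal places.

Steady state requires s·f(k) = (n + δ)·k, i.e. s·k^α = (n + δ)·k.
Dividing both sides by k: k^(1−α) = s / (n + δ).
k^0.62 = 0.23 / (0.005 + 0.038) = 0.23 / 0.043 = 5.3488
k* = 5.3488^(1/0.62) ≈ 14.9488
y* = (k*)^α = 14.9488^0.38 ≈ 2.7948
c* = (1 − s)·y* = (1 − 0.23) × 2.7948 ≈ 2.1520

c* = 2.15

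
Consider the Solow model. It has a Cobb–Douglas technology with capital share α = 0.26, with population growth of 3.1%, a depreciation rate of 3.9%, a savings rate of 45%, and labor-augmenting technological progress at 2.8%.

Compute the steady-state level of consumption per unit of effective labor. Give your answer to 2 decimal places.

At the steady state, Δk = 0, so s·k^α = (n + g + δ)·k.
Dividing both sides by k: k^(1−α) = s / (n + g + δ).
k^0.74 = 0.45 / (0.031 + 0.028 + 0.039) = 0.45 / 0.098 = 4.5918
k* = 4.5918^(1/0.74) ≈ 7.8446
y* = (k*)^α = 7.8446^0.26 ≈ 1.7084
c* = (1 − s)·y* = (1 − 0.45) × 1.7084 ≈ 0.9396

c* = 0.94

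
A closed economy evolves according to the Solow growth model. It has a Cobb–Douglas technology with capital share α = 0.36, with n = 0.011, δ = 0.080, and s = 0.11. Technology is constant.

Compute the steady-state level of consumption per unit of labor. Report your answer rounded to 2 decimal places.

At the steady state, Δk = 0, so s·k^α = (n + δ)·k.
Dividing both sides by k: k^(1−α) = s / (n + δ).
k^0.64 = 0.11 / (0.011 + 0.080) = 0.11 / 0.091 = 1.2088
k* = 1.2088^(1/0.64) ≈ 1.3449
y* = (k*)^α = 1.3449^0.36 ≈ 1.1126
c* = (1 − s)·y* = (1 − 0.11) × 1.1126 ≈ 0.9902

c* = 0.99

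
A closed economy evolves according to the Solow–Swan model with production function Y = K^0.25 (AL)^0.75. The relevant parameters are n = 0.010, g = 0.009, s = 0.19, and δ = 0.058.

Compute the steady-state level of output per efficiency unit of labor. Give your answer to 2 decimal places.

y* ≈ 1.35

At the steady state, Δk = 0, so s·k^α = (n + g + δ)·k.
Rearranging, k^(1−α) = s / (n + g + δ).
k^0.75 = 0.19 / (0.010 + 0.009 + 0.058) = 0.19 / 0.077 = 2.4675
k* = 2.4675^(1/0.75) ≈ 3.3343
y* = (k*)^α = 3.3343^0.25 ≈ 1.3513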